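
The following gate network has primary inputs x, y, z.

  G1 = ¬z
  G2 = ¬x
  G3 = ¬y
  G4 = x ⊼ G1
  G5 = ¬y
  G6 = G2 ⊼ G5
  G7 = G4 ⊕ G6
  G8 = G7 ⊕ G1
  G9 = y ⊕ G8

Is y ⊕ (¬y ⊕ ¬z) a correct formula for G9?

No

G1 = ¬z
G2 = ¬x
G4 = x ⊼ G1 = x ⊼ ¬z
G5 = ¬y
G6 = G2 ⊼ G5 = ¬x ⊼ ¬y
G7 = G4 ⊕ G6 = (x ⊼ ¬z) ⊕ (¬x ⊼ ¬y)
G8 = G7 ⊕ G1 = ((x ⊼ ¬z) ⊕ (¬x ⊼ ¬y)) ⊕ ¬z
G9 = y ⊕ G8 = y ⊕ (((x ⊼ ¬z) ⊕ (¬x ⊼ ¬y)) ⊕ ¬z)
At x=1, y=0, z=1: circuit gives 0, formula gives 1.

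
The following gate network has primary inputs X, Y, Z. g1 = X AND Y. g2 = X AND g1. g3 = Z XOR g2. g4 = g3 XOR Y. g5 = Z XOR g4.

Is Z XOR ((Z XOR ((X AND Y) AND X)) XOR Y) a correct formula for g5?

Yes

g1 = X AND Y
g2 = X AND g1 = X AND (X AND Y)
g3 = Z XOR g2 = Z XOR (X AND (X AND Y))
g4 = g3 XOR Y = (Z XOR (X AND (X AND Y))) XOR Y
g5 = Z XOR g4 = Z XOR ((Z XOR (X AND (X AND Y))) XOR Y)
At X=0, Y=0, Z=0: circuit gives 0, formula gives 0.
At X=0, Y=1, Z=0: circuit gives 1, formula gives 1.
Agrees on all 8 inputs.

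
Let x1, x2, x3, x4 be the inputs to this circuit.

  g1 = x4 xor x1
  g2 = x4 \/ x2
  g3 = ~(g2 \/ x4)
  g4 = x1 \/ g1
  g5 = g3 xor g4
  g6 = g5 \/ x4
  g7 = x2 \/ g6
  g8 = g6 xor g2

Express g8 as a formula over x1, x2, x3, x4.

g1 = x4 xor x1
g2 = x4 \/ x2
g3 = ~(g2 \/ x4) = ~((x4 \/ x2) \/ x4)
g4 = x1 \/ g1 = x1 \/ (x4 xor x1)
g5 = g3 xor g4 = (~((x4 \/ x2) \/ x4)) xor (x1 \/ (x4 xor x1))
g6 = g5 \/ x4 = ((~((x4 \/ x2) \/ x4)) xor (x1 \/ (x4 xor x1))) \/ x4
g8 = g6 xor g2 = (((~((x4 \/ x2) \/ x4)) xor (x1 \/ (x4 xor x1))) \/ x4) xor (x4 \/ x2)

(((~((x4 \/ x2) \/ x4)) xor (x1 \/ (x4 xor x1))) \/ x4) xor (x4 \/ x2)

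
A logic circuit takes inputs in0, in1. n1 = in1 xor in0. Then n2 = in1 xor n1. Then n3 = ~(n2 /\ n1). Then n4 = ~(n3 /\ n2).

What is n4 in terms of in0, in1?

n1 = in1 xor in0
n2 = in1 xor n1 = in1 xor (in1 xor in0)
n3 = ~(n2 /\ n1) = ~((in1 xor (in1 xor in0)) /\ (in1 xor in0))
n4 = ~(n3 /\ n2) = ~((~((in1 xor (in1 xor in0)) /\ (in1 xor in0))) /\ (in1 xor (in1 xor in0)))

~((~((in1 xor (in1 xor in0)) /\ (in1 xor in0))) /\ (in1 xor (in1 xor in0)))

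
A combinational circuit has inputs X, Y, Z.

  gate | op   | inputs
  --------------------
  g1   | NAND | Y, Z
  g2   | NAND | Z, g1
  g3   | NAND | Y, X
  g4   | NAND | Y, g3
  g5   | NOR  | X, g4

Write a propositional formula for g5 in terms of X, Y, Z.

X NOR (Y NAND (Y NAND X))

g3 = Y NAND X
g4 = Y NAND g3 = Y NAND (Y NAND X)
g5 = X NOR g4 = X NOR (Y NAND (Y NAND X))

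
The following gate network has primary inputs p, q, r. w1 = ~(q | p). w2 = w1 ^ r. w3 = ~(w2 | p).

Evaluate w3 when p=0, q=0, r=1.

w1 = ~(0 | 0) = 1
w2 = 1 ^ 1 = 0
w3 = ~(0 | 0) = 1

1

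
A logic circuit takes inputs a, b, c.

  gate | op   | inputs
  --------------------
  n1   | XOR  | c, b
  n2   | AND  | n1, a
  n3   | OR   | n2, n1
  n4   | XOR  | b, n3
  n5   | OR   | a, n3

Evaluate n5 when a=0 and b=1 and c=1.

0

n1 = 1 XOR 1 = 0
n2 = 0 AND 0 = 0
n3 = 0 OR 0 = 0
n5 = 0 OR 0 = 0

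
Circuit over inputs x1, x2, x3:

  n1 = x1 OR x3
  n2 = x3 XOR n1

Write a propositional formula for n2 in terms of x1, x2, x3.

n1 = x1 OR x3
n2 = x3 XOR n1 = x3 XOR (x1 OR x3)

x3 XOR (x1 OR x3)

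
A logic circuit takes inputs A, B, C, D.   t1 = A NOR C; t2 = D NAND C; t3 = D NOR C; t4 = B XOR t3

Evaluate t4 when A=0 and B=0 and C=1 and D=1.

t3 = 1 NOR 1 = 0
t4 = 0 XOR 0 = 0

0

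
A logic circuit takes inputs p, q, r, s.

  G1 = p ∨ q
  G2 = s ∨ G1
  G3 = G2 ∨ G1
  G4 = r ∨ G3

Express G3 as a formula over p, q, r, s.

(s ∨ (p ∨ q)) ∨ (p ∨ q)

G1 = p ∨ q
G2 = s ∨ G1 = s ∨ (p ∨ q)
G3 = G2 ∨ G1 = (s ∨ (p ∨ q)) ∨ (p ∨ q)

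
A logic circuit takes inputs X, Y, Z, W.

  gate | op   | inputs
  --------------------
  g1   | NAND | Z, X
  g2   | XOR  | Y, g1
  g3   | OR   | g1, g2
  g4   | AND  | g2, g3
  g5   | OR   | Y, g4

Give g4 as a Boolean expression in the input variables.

g1 = Z NAND X
g2 = Y XOR g1 = Y XOR (Z NAND X)
g3 = g1 OR g2 = (Z NAND X) OR (Y XOR (Z NAND X))
g4 = g2 AND g3 = (Y XOR (Z NAND X)) AND ((Z NAND X) OR (Y XOR (Z NAND X)))

(Y XOR (Z NAND X)) AND ((Z NAND X) OR (Y XOR (Z NAND X)))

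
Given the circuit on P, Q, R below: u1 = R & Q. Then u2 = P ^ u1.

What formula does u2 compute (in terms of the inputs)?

u1 = R & Q
u2 = P ^ u1 = P ^ (R & Q)

P ^ (R & Q)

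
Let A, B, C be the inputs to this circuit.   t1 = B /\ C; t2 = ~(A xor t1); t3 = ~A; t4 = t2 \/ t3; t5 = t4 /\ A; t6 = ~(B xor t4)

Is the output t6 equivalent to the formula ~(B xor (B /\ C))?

t1 = B /\ C
t2 = ~(A xor t1) = ~(A xor (B /\ C))
t3 = ~A
t4 = t2 \/ t3 = (~(A xor (B /\ C))) \/ ~A
t6 = ~(B xor t4) = ~(B xor ((~(A xor (B /\ C))) \/ ~A))
At A=0, B=0, C=0: circuit gives 0, formula gives 1.

No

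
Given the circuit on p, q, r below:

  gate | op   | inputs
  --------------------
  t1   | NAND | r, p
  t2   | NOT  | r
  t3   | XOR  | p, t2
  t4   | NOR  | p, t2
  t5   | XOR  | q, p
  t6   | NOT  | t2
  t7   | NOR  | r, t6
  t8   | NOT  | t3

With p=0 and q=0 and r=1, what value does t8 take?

1

t2 = NOT 1 = 0
t3 = 0 XOR 0 = 0
t8 = NOT 0 = 1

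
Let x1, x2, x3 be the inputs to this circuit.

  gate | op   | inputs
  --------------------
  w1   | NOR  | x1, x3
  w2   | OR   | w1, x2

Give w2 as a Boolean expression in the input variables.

(x1 NOR x3) OR x2

w1 = x1 NOR x3
w2 = w1 OR x2 = (x1 NOR x3) OR x2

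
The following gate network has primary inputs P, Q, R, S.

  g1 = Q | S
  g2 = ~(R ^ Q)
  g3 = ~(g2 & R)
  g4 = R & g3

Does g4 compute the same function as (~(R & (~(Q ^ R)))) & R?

Yes

g2 = ~(R ^ Q)
g3 = ~(g2 & R) = ~((~(R ^ Q)) & R)
g4 = R & g3 = R & (~((~(R ^ Q)) & R))
At P=0, Q=0, R=0, S=0: circuit gives 0, formula gives 0.
At P=0, Q=0, R=1, S=0: circuit gives 1, formula gives 1.
Agrees on all 16 inputs.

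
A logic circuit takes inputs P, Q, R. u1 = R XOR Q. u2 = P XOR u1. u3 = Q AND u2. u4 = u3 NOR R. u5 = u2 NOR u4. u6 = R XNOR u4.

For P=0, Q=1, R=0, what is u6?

1

u1 = 0 XOR 1 = 1
u2 = 0 XOR 1 = 1
u3 = 1 AND 1 = 1
u4 = 1 NOR 0 = 0
u6 = 0 XNOR 0 = 1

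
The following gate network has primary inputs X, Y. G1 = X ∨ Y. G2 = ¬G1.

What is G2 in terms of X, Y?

¬(X ∨ Y)

G1 = X ∨ Y
G2 = ¬G1 = ¬(X ∨ Y)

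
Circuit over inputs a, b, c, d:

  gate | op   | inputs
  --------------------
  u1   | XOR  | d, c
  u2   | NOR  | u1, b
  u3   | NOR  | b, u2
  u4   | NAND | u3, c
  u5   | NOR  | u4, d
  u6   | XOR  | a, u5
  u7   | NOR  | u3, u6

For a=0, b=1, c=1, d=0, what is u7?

u1 = 0 XOR 1 = 1
u2 = 1 NOR 1 = 0
u3 = 1 NOR 0 = 0
u4 = 0 NAND 1 = 1
u5 = 1 NOR 0 = 0
u6 = 0 XOR 0 = 0
u7 = 0 NOR 0 = 1

1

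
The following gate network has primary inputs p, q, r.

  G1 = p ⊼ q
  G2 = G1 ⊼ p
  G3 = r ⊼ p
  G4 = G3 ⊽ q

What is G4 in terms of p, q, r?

(r ⊼ p) ⊽ q

G3 = r ⊼ p
G4 = G3 ⊽ q = (r ⊼ p) ⊽ q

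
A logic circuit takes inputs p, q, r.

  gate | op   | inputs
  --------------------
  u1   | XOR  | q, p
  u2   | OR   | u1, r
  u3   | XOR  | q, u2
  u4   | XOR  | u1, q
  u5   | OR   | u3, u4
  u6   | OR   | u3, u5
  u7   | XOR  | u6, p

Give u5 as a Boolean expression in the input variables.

(q XOR ((q XOR p) OR r)) OR ((q XOR p) XOR q)

u1 = q XOR p
u2 = u1 OR r = (q XOR p) OR r
u3 = q XOR u2 = q XOR ((q XOR p) OR r)
u4 = u1 XOR q = (q XOR p) XOR q
u5 = u3 OR u4 = (q XOR ((q XOR p) OR r)) OR ((q XOR p) XOR q)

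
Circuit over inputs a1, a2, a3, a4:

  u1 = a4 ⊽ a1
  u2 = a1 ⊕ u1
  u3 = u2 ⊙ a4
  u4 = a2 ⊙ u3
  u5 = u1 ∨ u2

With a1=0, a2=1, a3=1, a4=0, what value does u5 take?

u1 = 0 ⊽ 0 = 1
u2 = 0 ⊕ 1 = 1
u5 = 1 ∨ 1 = 1

1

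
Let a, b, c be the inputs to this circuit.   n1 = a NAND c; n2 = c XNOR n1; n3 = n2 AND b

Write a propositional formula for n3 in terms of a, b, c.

n1 = a NAND c
n2 = c XNOR n1 = c XNOR (a NAND c)
n3 = n2 AND b = (c XNOR (a NAND c)) AND b

(c XNOR (a NAND c)) AND b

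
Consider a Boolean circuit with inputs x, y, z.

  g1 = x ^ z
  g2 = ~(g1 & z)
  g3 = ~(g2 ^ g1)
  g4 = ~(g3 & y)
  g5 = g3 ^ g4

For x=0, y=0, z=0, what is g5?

g1 = 0 ^ 0 = 0
g2 = ~(0 & 0) = 1
g3 = ~(1 ^ 0) = 0
g4 = ~(0 & 0) = 1
g5 = 0 ^ 1 = 1

1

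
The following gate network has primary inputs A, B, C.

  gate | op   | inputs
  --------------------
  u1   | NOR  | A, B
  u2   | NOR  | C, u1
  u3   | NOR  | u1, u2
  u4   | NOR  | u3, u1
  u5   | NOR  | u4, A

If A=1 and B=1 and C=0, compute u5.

u1 = 1 NOR 1 = 0
u2 = 0 NOR 0 = 1
u3 = 0 NOR 1 = 0
u4 = 0 NOR 0 = 1
u5 = 1 NOR 1 = 0

0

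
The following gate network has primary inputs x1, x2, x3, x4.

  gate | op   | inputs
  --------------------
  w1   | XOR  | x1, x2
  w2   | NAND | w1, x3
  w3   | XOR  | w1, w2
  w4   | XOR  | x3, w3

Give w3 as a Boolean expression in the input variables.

(x1 XOR x2) XOR ((x1 XOR x2) NAND x3)

w1 = x1 XOR x2
w2 = w1 NAND x3 = (x1 XOR x2) NAND x3
w3 = w1 XOR w2 = (x1 XOR x2) XOR ((x1 XOR x2) NAND x3)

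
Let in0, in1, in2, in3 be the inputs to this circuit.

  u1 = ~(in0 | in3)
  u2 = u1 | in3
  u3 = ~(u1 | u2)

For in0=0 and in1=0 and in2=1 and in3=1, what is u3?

u1 = ~(0 | 1) = 0
u2 = 0 | 1 = 1
u3 = ~(0 | 1) = 0

0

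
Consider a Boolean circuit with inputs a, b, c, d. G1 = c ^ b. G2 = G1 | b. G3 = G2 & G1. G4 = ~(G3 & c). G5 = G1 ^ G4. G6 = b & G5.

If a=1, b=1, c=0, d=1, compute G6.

0

G1 = 0 ^ 1 = 1
G2 = 1 | 1 = 1
G3 = 1 & 1 = 1
G4 = ~(1 & 0) = 1
G5 = 1 ^ 1 = 0
G6 = 1 & 0 = 0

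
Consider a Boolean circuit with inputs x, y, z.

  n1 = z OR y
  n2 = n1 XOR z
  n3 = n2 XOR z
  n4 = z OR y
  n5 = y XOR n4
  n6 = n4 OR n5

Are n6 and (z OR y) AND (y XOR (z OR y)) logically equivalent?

n4 = z OR y
n5 = y XOR n4 = y XOR (z OR y)
n6 = n4 OR n5 = (z OR y) OR (y XOR (z OR y))
At x=0, y=1, z=0: circuit gives 1, formula gives 0.

No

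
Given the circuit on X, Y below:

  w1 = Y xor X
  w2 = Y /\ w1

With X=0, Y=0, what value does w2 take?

0

w1 = 0 xor 0 = 0
w2 = 0 /\ 0 = 0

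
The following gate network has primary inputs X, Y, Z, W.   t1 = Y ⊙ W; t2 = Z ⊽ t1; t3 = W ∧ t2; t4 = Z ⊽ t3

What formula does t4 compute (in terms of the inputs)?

Z ⊽ (W ∧ (Z ⊽ (Y ⊙ W)))

t1 = Y ⊙ W
t2 = Z ⊽ t1 = Z ⊽ (Y ⊙ W)
t3 = W ∧ t2 = W ∧ (Z ⊽ (Y ⊙ W))
t4 = Z ⊽ t3 = Z ⊽ (W ∧ (Z ⊽ (Y ⊙ W)))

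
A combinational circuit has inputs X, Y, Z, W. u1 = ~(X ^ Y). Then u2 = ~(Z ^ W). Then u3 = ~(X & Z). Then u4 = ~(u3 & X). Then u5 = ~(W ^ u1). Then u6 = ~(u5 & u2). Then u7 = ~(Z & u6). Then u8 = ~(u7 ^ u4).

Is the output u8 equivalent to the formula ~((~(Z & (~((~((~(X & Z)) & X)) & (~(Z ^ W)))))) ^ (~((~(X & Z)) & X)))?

No

u1 = ~(X ^ Y)
u2 = ~(Z ^ W)
u3 = ~(X & Z)
u4 = ~(u3 & X) = ~((~(X & Z)) & X)
u5 = ~(W ^ u1) = ~(W ^ (~(X ^ Y)))
u6 = ~(u5 & u2) = ~((~(W ^ (~(X ^ Y)))) & (~(Z ^ W)))
u7 = ~(Z & u6) = ~(Z & (~((~(W ^ (~(X ^ Y)))) & (~(Z ^ W)))))
u8 = ~(u7 ^ u4) = ~((~(Z & (~((~(W ^ (~(X ^ Y)))) & (~(Z ^ W)))))) ^ (~((~(X & Z)) & X)))
At X=0, Y=1, Z=1, W=1: circuit gives 0, formula gives 1.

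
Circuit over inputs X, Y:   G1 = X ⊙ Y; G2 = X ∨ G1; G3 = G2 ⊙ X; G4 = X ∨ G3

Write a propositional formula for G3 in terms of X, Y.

G1 = X ⊙ Y
G2 = X ∨ G1 = X ∨ (X ⊙ Y)
G3 = G2 ⊙ X = (X ∨ (X ⊙ Y)) ⊙ X

(X ∨ (X ⊙ Y)) ⊙ X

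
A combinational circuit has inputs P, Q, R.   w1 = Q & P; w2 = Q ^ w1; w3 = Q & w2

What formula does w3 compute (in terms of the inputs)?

w1 = Q & P
w2 = Q ^ w1 = Q ^ (Q & P)
w3 = Q & w2 = Q & (Q ^ (Q & P))

Q & (Q ^ (Q & P))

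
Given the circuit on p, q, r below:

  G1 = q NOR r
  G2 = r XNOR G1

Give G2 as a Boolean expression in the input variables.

r XNOR (q NOR r)

G1 = q NOR r
G2 = r XNOR G1 = r XNOR (q NOR r)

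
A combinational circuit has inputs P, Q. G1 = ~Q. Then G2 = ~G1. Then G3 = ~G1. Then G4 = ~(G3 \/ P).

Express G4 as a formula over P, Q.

~(~~Q \/ P)

G1 = ~Q
G3 = ~G1 = ~~Q
G4 = ~(G3 \/ P) = ~(~~Q \/ P)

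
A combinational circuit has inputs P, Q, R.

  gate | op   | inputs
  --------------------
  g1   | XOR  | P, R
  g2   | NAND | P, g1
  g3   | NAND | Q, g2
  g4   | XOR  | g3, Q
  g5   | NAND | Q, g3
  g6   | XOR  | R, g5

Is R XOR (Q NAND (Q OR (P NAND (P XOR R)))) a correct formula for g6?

No

g1 = P XOR R
g2 = P NAND g1 = P NAND (P XOR R)
g3 = Q NAND g2 = Q NAND (P NAND (P XOR R))
g5 = Q NAND g3 = Q NAND (Q NAND (P NAND (P XOR R)))
g6 = R XOR g5 = R XOR (Q NAND (Q NAND (P NAND (P XOR R))))
At P=0, Q=1, R=0: circuit gives 1, formula gives 0.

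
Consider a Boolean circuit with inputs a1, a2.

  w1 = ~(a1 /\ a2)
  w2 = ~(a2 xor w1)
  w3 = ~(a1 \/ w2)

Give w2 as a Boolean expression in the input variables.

~(a2 xor (~(a1 /\ a2)))

w1 = ~(a1 /\ a2)
w2 = ~(a2 xor w1) = ~(a2 xor (~(a1 /\ a2)))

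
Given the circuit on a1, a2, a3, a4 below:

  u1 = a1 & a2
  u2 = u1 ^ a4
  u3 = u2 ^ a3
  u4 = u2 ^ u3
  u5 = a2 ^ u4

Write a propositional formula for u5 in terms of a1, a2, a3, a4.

u1 = a1 & a2
u2 = u1 ^ a4 = (a1 & a2) ^ a4
u3 = u2 ^ a3 = ((a1 & a2) ^ a4) ^ a3
u4 = u2 ^ u3 = ((a1 & a2) ^ a4) ^ (((a1 & a2) ^ a4) ^ a3)
u5 = a2 ^ u4 = a2 ^ (((a1 & a2) ^ a4) ^ (((a1 & a2) ^ a4) ^ a3))

a2 ^ (((a1 & a2) ^ a4) ^ (((a1 & a2) ^ a4) ^ a3))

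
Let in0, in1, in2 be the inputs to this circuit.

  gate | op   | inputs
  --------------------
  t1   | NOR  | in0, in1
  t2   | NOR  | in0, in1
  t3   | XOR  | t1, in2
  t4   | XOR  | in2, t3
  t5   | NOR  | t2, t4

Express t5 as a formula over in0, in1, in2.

t1 = in0 NOR in1
t2 = in0 NOR in1
t3 = t1 XOR in2 = (in0 NOR in1) XOR in2
t4 = in2 XOR t3 = in2 XOR ((in0 NOR in1) XOR in2)
t5 = t2 NOR t4 = (in0 NOR in1) NOR (in2 XOR ((in0 NOR in1) XOR in2))

(in0 NOR in1) NOR (in2 XOR ((in0 NOR in1) XOR in2))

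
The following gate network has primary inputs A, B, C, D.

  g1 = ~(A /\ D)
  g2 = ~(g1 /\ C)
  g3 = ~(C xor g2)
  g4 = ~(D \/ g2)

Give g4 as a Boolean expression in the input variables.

~(D \/ (~((~(A /\ D)) /\ C)))

g1 = ~(A /\ D)
g2 = ~(g1 /\ C) = ~((~(A /\ D)) /\ C)
g4 = ~(D \/ g2) = ~(D \/ (~((~(A /\ D)) /\ C)))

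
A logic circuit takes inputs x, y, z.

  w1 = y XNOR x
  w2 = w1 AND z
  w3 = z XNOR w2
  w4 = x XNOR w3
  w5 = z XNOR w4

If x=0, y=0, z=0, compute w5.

w1 = 0 XNOR 0 = 1
w2 = 1 AND 0 = 0
w3 = 0 XNOR 0 = 1
w4 = 0 XNOR 1 = 0
w5 = 0 XNOR 0 = 1

1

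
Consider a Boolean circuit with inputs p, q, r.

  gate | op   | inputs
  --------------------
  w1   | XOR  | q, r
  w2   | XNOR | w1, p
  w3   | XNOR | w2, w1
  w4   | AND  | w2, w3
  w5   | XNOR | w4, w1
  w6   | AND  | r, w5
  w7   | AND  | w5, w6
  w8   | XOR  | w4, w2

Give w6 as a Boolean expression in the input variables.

r AND ((((q XOR r) XNOR p) AND (((q XOR r) XNOR p) XNOR (q XOR r))) XNOR (q XOR r))

w1 = q XOR r
w2 = w1 XNOR p = (q XOR r) XNOR p
w3 = w2 XNOR w1 = ((q XOR r) XNOR p) XNOR (q XOR r)
w4 = w2 AND w3 = ((q XOR r) XNOR p) AND (((q XOR r) XNOR p) XNOR (q XOR r))
w5 = w4 XNOR w1 = (((q XOR r) XNOR p) AND (((q XOR r) XNOR p) XNOR (q XOR r))) XNOR (q XOR r)
w6 = r AND w5 = r AND ((((q XOR r) XNOR p) AND (((q XOR r) XNOR p) XNOR (q XOR r))) XNOR (q XOR r))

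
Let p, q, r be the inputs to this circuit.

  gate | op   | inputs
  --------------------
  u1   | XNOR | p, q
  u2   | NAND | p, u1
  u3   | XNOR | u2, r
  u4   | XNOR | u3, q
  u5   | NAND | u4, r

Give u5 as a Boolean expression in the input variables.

(((p NAND (p XNOR q)) XNOR r) XNOR q) NAND r

u1 = p XNOR q
u2 = p NAND u1 = p NAND (p XNOR q)
u3 = u2 XNOR r = (p NAND (p XNOR q)) XNOR r
u4 = u3 XNOR q = ((p NAND (p XNOR q)) XNOR r) XNOR q
u5 = u4 NAND r = (((p NAND (p XNOR q)) XNOR r) XNOR q) NAND r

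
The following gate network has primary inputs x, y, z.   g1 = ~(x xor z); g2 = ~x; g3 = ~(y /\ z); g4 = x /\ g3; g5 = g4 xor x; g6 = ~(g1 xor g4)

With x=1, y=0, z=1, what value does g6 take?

1

g1 = ~(1 xor 1) = 1
g3 = ~(0 /\ 1) = 1
g4 = 1 /\ 1 = 1
g6 = ~(1 xor 1) = 1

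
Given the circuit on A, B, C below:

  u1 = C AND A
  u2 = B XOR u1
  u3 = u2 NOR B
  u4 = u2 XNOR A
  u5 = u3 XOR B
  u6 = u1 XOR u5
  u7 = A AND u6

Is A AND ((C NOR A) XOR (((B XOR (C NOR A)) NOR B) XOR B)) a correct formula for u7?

u1 = C AND A
u2 = B XOR u1 = B XOR (C AND A)
u3 = u2 NOR B = (B XOR (C AND A)) NOR B
u5 = u3 XOR B = ((B XOR (C AND A)) NOR B) XOR B
u6 = u1 XOR u5 = (C AND A) XOR (((B XOR (C AND A)) NOR B) XOR B)
u7 = A AND u6 = A AND ((C AND A) XOR (((B XOR (C AND A)) NOR B) XOR B))
At A=1, B=1, C=1: circuit gives 0, formula gives 1.

No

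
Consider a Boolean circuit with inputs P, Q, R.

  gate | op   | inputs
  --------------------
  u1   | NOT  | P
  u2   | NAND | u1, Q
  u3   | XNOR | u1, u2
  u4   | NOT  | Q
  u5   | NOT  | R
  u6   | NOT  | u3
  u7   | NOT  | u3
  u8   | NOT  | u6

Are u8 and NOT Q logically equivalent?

u1 = NOT P
u2 = u1 NAND Q = NOT P NAND Q
u3 = u1 XNOR u2 = NOT P XNOR (NOT P NAND Q)
u6 = NOT u3 = NOT (NOT P XNOR (NOT P NAND Q))
u8 = NOT u6 = NOT NOT (NOT P XNOR (NOT P NAND Q))
At P=1, Q=0, R=0: circuit gives 0, formula gives 1.

No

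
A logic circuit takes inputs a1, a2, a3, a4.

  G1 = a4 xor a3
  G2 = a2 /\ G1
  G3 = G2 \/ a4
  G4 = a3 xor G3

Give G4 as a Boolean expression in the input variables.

G1 = a4 xor a3
G2 = a2 /\ G1 = a2 /\ (a4 xor a3)
G3 = G2 \/ a4 = (a2 /\ (a4 xor a3)) \/ a4
G4 = a3 xor G3 = a3 xor ((a2 /\ (a4 xor a3)) \/ a4)

a3 xor ((a2 /\ (a4 xor a3)) \/ a4)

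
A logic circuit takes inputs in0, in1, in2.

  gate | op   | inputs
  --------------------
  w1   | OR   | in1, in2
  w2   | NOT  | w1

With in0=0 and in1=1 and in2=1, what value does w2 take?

w1 = 1 OR 1 = 1
w2 = NOT 1 = 0

0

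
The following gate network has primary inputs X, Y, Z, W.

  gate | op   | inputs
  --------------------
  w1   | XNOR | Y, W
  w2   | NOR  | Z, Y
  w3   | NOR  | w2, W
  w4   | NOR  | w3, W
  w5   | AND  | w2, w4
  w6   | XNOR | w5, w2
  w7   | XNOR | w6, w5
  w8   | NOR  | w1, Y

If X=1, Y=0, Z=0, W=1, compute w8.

1

w1 = 0 XNOR 1 = 0
w8 = 0 NOR 0 = 1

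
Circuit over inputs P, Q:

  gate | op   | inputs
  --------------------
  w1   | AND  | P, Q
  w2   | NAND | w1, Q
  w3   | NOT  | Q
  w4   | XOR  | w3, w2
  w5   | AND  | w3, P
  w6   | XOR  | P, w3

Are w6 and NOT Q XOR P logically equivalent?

w3 = NOT Q
w6 = P XOR w3 = P XOR NOT Q
At P=0, Q=1: circuit gives 0, formula gives 0.
At P=0, Q=0: circuit gives 1, formula gives 1.
Agrees on all 4 inputs.

Yes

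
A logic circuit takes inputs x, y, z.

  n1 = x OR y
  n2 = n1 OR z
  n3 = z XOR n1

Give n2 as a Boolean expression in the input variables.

n1 = x OR y
n2 = n1 OR z = (x OR y) OR z

(x OR y) OR z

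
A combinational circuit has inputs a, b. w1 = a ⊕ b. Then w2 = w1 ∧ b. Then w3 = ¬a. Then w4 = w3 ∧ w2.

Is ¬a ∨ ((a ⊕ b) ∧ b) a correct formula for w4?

No

w1 = a ⊕ b
w2 = w1 ∧ b = (a ⊕ b) ∧ b
w3 = ¬a
w4 = w3 ∧ w2 = ¬a ∧ ((a ⊕ b) ∧ b)
At a=0, b=0: circuit gives 0, formula gives 1.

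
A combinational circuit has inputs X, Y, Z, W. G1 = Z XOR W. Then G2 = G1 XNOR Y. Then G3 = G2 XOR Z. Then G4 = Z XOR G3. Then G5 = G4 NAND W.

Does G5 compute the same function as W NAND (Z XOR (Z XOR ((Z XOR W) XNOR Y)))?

Yes

G1 = Z XOR W
G2 = G1 XNOR Y = (Z XOR W) XNOR Y
G3 = G2 XOR Z = ((Z XOR W) XNOR Y) XOR Z
G4 = Z XOR G3 = Z XOR (((Z XOR W) XNOR Y) XOR Z)
G5 = G4 NAND W = (Z XOR (((Z XOR W) XNOR Y) XOR Z)) NAND W
At X=0, Y=0, Z=1, W=1: circuit gives 0, formula gives 0.
At X=0, Y=0, Z=0, W=0: circuit gives 1, formula gives 1.
Agrees on all 16 inputs.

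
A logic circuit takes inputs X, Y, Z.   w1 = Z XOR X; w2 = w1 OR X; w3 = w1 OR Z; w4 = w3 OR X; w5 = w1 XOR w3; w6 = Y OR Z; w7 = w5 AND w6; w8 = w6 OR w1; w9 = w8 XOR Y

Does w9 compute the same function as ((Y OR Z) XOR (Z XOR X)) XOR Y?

w1 = Z XOR X
w6 = Y OR Z
w8 = w6 OR w1 = (Y OR Z) OR (Z XOR X)
w9 = w8 XOR Y = ((Y OR Z) OR (Z XOR X)) XOR Y
At X=0, Y=0, Z=1: circuit gives 1, formula gives 0.

No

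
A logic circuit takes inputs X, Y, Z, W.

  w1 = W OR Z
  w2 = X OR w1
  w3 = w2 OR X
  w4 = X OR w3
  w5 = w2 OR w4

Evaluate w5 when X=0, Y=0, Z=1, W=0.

w1 = 0 OR 1 = 1
w2 = 0 OR 1 = 1
w3 = 1 OR 0 = 1
w4 = 0 OR 1 = 1
w5 = 1 OR 1 = 1

1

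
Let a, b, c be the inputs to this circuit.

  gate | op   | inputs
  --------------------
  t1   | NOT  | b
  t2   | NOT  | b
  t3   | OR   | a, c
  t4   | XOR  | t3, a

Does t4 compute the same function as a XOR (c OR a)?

Yes

t3 = a OR c
t4 = t3 XOR a = (a OR c) XOR a
At a=0, b=0, c=0: circuit gives 0, formula gives 0.
At a=0, b=0, c=1: circuit gives 1, formula gives 1.
Agrees on all 8 inputs.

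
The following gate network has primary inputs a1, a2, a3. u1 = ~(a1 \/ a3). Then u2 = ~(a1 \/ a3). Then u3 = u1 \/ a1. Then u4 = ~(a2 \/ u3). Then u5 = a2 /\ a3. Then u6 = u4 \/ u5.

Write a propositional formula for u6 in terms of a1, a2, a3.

u1 = ~(a1 \/ a3)
u3 = u1 \/ a1 = (~(a1 \/ a3)) \/ a1
u4 = ~(a2 \/ u3) = ~(a2 \/ ((~(a1 \/ a3)) \/ a1))
u5 = a2 /\ a3
u6 = u4 \/ u5 = (~(a2 \/ ((~(a1 \/ a3)) \/ a1))) \/ (a2 /\ a3)

(~(a2 \/ ((~(a1 \/ a3)) \/ a1))) \/ (a2 /\ a3)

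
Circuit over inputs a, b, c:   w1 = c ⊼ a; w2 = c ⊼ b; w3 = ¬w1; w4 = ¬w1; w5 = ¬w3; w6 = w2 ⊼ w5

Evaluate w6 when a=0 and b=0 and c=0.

0

w1 = 0 ⊼ 0 = 1
w2 = 0 ⊼ 0 = 1
w3 = ¬1 = 0
w5 = ¬0 = 1
w6 = 1 ⊼ 1 = 0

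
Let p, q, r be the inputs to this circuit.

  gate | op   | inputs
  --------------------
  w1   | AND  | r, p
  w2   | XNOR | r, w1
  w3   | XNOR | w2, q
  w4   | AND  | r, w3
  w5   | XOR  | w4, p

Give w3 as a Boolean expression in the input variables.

(r XNOR (r AND p)) XNOR q

w1 = r AND p
w2 = r XNOR w1 = r XNOR (r AND p)
w3 = w2 XNOR q = (r XNOR (r AND p)) XNOR q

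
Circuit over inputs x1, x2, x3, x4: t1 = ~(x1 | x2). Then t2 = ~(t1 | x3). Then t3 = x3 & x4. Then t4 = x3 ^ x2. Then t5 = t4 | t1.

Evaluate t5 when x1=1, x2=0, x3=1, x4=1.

1

t1 = ~(1 | 0) = 0
t4 = 1 ^ 0 = 1
t5 = 1 | 0 = 1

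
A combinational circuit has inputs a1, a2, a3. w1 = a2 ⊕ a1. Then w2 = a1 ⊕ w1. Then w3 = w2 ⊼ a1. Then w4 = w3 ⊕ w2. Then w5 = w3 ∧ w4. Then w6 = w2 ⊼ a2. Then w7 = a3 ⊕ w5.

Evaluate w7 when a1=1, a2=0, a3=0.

w1 = 0 ⊕ 1 = 1
w2 = 1 ⊕ 1 = 0
w3 = 0 ⊼ 1 = 1
w4 = 1 ⊕ 0 = 1
w5 = 1 ∧ 1 = 1
w7 = 0 ⊕ 1 = 1

1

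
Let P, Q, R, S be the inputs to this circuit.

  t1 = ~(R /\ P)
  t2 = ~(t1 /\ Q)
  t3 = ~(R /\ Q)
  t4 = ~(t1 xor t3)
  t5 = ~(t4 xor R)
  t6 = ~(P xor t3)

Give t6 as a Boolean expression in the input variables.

~(P xor (~(R /\ Q)))

t3 = ~(R /\ Q)
t6 = ~(P xor t3) = ~(P xor (~(R /\ Q)))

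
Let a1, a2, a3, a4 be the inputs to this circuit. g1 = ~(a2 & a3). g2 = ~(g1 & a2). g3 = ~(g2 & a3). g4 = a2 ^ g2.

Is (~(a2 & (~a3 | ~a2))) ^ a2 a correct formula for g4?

Yes

g1 = ~(a2 & a3)
g2 = ~(g1 & a2) = ~((~(a2 & a3)) & a2)
g4 = a2 ^ g2 = a2 ^ (~((~(a2 & a3)) & a2))
At a1=0, a2=1, a3=1, a4=0: circuit gives 0, formula gives 0.
At a1=0, a2=0, a3=0, a4=0: circuit gives 1, formula gives 1.
Agrees on all 16 inputs.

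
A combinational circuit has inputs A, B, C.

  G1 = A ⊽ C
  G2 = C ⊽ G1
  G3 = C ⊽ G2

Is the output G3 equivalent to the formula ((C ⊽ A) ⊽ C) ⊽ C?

Yes

G1 = A ⊽ C
G2 = C ⊽ G1 = C ⊽ (A ⊽ C)
G3 = C ⊽ G2 = C ⊽ (C ⊽ (A ⊽ C))
At A=0, B=0, C=1: circuit gives 0, formula gives 0.
At A=0, B=0, C=0: circuit gives 1, formula gives 1.
Agrees on all 8 inputs.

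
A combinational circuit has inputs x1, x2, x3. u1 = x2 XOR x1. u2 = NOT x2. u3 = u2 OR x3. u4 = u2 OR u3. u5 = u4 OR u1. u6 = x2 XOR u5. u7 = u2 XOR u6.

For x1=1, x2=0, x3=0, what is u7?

u1 = 0 XOR 1 = 1
u2 = NOT 0 = 1
u3 = 1 OR 0 = 1
u4 = 1 OR 1 = 1
u5 = 1 OR 1 = 1
u6 = 0 XOR 1 = 1
u7 = 1 XOR 1 = 0

0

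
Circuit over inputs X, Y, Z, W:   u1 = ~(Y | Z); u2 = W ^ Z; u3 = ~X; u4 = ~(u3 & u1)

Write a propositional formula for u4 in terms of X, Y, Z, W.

~(~X & (~(Y | Z)))

u1 = ~(Y | Z)
u3 = ~X
u4 = ~(u3 & u1) = ~(~X & (~(Y | Z)))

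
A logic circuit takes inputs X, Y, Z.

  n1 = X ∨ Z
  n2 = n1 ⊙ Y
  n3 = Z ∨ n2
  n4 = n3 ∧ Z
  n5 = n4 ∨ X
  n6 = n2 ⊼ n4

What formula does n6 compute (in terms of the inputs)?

n1 = X ∨ Z
n2 = n1 ⊙ Y = (X ∨ Z) ⊙ Y
n3 = Z ∨ n2 = Z ∨ ((X ∨ Z) ⊙ Y)
n4 = n3 ∧ Z = (Z ∨ ((X ∨ Z) ⊙ Y)) ∧ Z
n6 = n2 ⊼ n4 = ((X ∨ Z) ⊙ Y) ⊼ ((Z ∨ ((X ∨ Z) ⊙ Y)) ∧ Z)

((X ∨ Z) ⊙ Y) ⊼ ((Z ∨ ((X ∨ Z) ⊙ Y)) ∧ Z)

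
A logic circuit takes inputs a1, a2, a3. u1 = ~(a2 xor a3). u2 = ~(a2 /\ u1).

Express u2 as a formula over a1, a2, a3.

u1 = ~(a2 xor a3)
u2 = ~(a2 /\ u1) = ~(a2 /\ (~(a2 xor a3)))

~(a2 /\ (~(a2 xor a3)))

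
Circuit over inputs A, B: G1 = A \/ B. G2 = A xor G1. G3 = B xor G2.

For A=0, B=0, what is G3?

G1 = 0 \/ 0 = 0
G2 = 0 xor 0 = 0
G3 = 0 xor 0 = 0

0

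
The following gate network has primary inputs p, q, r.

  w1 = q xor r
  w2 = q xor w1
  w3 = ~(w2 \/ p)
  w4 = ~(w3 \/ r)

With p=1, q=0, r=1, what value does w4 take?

w1 = 0 xor 1 = 1
w2 = 0 xor 1 = 1
w3 = ~(1 \/ 1) = 0
w4 = ~(0 \/ 1) = 0

0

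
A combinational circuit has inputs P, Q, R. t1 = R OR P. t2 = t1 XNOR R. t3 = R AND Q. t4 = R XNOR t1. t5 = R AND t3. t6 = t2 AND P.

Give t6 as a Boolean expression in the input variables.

((R OR P) XNOR R) AND P

t1 = R OR P
t2 = t1 XNOR R = (R OR P) XNOR R
t6 = t2 AND P = ((R OR P) XNOR R) AND P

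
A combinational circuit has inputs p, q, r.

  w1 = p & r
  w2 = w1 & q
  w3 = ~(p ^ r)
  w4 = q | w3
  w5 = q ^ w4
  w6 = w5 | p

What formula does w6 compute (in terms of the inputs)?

w3 = ~(p ^ r)
w4 = q | w3 = q | (~(p ^ r))
w5 = q ^ w4 = q ^ (q | (~(p ^ r)))
w6 = w5 | p = (q ^ (q | (~(p ^ r)))) | p

(q ^ (q | (~(p ^ r)))) | p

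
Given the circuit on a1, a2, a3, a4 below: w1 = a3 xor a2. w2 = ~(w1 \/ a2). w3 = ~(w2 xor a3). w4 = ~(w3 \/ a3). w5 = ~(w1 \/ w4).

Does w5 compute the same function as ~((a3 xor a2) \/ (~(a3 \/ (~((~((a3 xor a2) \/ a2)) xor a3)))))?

Yes

w1 = a3 xor a2
w2 = ~(w1 \/ a2) = ~((a3 xor a2) \/ a2)
w3 = ~(w2 xor a3) = ~((~((a3 xor a2) \/ a2)) xor a3)
w4 = ~(w3 \/ a3) = ~((~((~((a3 xor a2) \/ a2)) xor a3)) \/ a3)
w5 = ~(w1 \/ w4) = ~((a3 xor a2) \/ (~((~((~((a3 xor a2) \/ a2)) xor a3)) \/ a3)))
At a1=0, a2=0, a3=0, a4=0: circuit gives 0, formula gives 0.
At a1=0, a2=1, a3=1, a4=0: circuit gives 1, formula gives 1.
Agrees on all 16 inputs.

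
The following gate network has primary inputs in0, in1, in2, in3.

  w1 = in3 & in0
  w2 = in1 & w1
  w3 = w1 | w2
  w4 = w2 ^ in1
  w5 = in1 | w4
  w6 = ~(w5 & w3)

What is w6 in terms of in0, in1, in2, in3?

w1 = in3 & in0
w2 = in1 & w1 = in1 & (in3 & in0)
w3 = w1 | w2 = (in3 & in0) | (in1 & (in3 & in0))
w4 = w2 ^ in1 = (in1 & (in3 & in0)) ^ in1
w5 = in1 | w4 = in1 | ((in1 & (in3 & in0)) ^ in1)
w6 = ~(w5 & w3) = ~((in1 | ((in1 & (in3 & in0)) ^ in1)) & ((in3 & in0) | (in1 & (in3 & in0))))

~((in1 | ((in1 & (in3 & in0)) ^ in1)) & ((in3 & in0) | (in1 & (in3 & in0))))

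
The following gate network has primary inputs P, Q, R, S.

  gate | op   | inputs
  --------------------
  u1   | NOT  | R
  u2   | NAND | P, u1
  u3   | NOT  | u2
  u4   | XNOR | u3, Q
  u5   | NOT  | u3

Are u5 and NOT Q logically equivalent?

u1 = NOT R
u2 = P NAND u1 = P NAND NOT R
u3 = NOT u2 = NOT (P NAND NOT R)
u5 = NOT u3 = NOT NOT (P NAND NOT R)
At P=0, Q=1, R=0, S=0: circuit gives 1, formula gives 0.

No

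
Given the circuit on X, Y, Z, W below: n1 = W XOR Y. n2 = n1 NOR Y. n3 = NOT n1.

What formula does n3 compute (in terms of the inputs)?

NOT (W XOR Y)

n1 = W XOR Y
n3 = NOT n1 = NOT (W XOR Y)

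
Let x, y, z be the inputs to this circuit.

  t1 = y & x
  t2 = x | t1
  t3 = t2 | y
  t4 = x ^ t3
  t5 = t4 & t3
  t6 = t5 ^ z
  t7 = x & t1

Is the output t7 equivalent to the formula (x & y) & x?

t1 = y & x
t7 = x & t1 = x & (y & x)
At x=0, y=0, z=0: circuit gives 0, formula gives 0.
At x=1, y=1, z=0: circuit gives 1, formula gives 1.
Agrees on all 8 inputs.

Yes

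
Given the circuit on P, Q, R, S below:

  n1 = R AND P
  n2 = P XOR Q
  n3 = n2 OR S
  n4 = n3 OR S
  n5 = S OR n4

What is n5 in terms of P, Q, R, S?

S OR (((P XOR Q) OR S) OR S)

n2 = P XOR Q
n3 = n2 OR S = (P XOR Q) OR S
n4 = n3 OR S = ((P XOR Q) OR S) OR S
n5 = S OR n4 = S OR (((P XOR Q) OR S) OR S)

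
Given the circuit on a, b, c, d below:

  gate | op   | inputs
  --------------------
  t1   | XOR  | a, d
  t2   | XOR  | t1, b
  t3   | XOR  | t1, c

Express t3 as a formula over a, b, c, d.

t1 = a XOR d
t3 = t1 XOR c = (a XOR d) XOR c

(a XOR d) XOR c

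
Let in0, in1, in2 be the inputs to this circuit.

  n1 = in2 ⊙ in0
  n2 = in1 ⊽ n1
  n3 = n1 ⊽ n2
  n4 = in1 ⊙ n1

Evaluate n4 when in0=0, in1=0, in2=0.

n1 = 0 ⊙ 0 = 1
n4 = 0 ⊙ 1 = 0

0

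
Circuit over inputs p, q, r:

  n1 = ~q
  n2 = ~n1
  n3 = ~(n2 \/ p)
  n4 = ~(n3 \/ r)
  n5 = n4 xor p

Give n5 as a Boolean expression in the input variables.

n1 = ~q
n2 = ~n1 = ~~q
n3 = ~(n2 \/ p) = ~(~~q \/ p)
n4 = ~(n3 \/ r) = ~((~(~~q \/ p)) \/ r)
n5 = n4 xor p = (~((~(~~q \/ p)) \/ r)) xor p

(~((~(~~q \/ p)) \/ r)) xor p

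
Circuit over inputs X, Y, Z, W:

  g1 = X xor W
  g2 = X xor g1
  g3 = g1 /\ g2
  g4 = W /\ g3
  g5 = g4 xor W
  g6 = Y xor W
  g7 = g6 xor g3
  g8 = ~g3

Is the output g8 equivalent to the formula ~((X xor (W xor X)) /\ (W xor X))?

g1 = X xor W
g2 = X xor g1 = X xor (X xor W)
g3 = g1 /\ g2 = (X xor W) /\ (X xor (X xor W))
g8 = ~g3 = ~((X xor W) /\ (X xor (X xor W)))
At X=0, Y=0, Z=0, W=1: circuit gives 0, formula gives 0.
At X=0, Y=0, Z=0, W=0: circuit gives 1, formula gives 1.
Agrees on all 16 inputs.

Yes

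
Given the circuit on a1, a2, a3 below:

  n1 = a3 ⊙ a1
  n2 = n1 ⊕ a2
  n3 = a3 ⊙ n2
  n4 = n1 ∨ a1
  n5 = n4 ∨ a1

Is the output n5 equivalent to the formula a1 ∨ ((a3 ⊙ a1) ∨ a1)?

Yes

n1 = a3 ⊙ a1
n4 = n1 ∨ a1 = (a3 ⊙ a1) ∨ a1
n5 = n4 ∨ a1 = ((a3 ⊙ a1) ∨ a1) ∨ a1
At a1=0, a2=0, a3=1: circuit gives 0, formula gives 0.
At a1=0, a2=0, a3=0: circuit gives 1, formula gives 1.
Agrees on all 8 inputs.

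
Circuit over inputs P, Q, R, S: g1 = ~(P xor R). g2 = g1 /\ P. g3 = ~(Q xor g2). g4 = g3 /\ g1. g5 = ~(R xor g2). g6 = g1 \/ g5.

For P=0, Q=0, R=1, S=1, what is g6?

0

g1 = ~(0 xor 1) = 0
g2 = 0 /\ 0 = 0
g5 = ~(1 xor 0) = 0
g6 = 0 \/ 0 = 0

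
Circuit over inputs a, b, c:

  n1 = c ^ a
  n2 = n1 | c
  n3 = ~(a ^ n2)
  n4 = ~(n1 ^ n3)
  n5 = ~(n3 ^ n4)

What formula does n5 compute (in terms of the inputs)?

n1 = c ^ a
n2 = n1 | c = (c ^ a) | c
n3 = ~(a ^ n2) = ~(a ^ ((c ^ a) | c))
n4 = ~(n1 ^ n3) = ~((c ^ a) ^ (~(a ^ ((c ^ a) | c))))
n5 = ~(n3 ^ n4) = ~((~(a ^ ((c ^ a) | c))) ^ (~((c ^ a) ^ (~(a ^ ((c ^ a) | c))))))

~((~(a ^ ((c ^ a) | c))) ^ (~((c ^ a) ^ (~(a ^ ((c ^ a) | c))))))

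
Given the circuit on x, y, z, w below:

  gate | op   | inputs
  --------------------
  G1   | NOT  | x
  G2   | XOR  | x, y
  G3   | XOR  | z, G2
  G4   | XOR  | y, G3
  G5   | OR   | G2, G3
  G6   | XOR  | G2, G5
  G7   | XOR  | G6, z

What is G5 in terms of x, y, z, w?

(x XOR y) OR (z XOR (x XOR y))

G2 = x XOR y
G3 = z XOR G2 = z XOR (x XOR y)
G5 = G2 OR G3 = (x XOR y) OR (z XOR (x XOR y))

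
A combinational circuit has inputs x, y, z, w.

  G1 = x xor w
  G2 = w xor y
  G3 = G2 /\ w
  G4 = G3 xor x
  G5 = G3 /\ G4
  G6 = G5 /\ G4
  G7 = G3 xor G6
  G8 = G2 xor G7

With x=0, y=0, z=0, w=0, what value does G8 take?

0

G2 = 0 xor 0 = 0
G3 = 0 /\ 0 = 0
G4 = 0 xor 0 = 0
G5 = 0 /\ 0 = 0
G6 = 0 /\ 0 = 0
G7 = 0 xor 0 = 0
G8 = 0 xor 0 = 0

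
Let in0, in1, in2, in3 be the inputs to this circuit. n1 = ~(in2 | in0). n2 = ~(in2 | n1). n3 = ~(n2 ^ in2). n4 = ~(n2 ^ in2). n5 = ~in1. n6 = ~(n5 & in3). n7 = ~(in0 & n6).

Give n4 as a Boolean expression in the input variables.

~((~(in2 | (~(in2 | in0)))) ^ in2)

n1 = ~(in2 | in0)
n2 = ~(in2 | n1) = ~(in2 | (~(in2 | in0)))
n4 = ~(n2 ^ in2) = ~((~(in2 | (~(in2 | in0)))) ^ in2)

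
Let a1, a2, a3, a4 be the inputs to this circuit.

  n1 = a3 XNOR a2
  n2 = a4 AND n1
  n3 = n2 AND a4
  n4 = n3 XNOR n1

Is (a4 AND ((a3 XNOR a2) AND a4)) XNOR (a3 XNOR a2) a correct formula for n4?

Yes

n1 = a3 XNOR a2
n2 = a4 AND n1 = a4 AND (a3 XNOR a2)
n3 = n2 AND a4 = (a4 AND (a3 XNOR a2)) AND a4
n4 = n3 XNOR n1 = ((a4 AND (a3 XNOR a2)) AND a4) XNOR (a3 XNOR a2)
At a1=0, a2=0, a3=0, a4=0: circuit gives 0, formula gives 0.
At a1=0, a2=0, a3=0, a4=1: circuit gives 1, formula gives 1.
Agrees on all 16 inputs.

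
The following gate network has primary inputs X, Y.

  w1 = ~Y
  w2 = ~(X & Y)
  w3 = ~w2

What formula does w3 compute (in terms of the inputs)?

w2 = ~(X & Y)
w3 = ~w2 = ~(~(X & Y))

~(~(X & Y))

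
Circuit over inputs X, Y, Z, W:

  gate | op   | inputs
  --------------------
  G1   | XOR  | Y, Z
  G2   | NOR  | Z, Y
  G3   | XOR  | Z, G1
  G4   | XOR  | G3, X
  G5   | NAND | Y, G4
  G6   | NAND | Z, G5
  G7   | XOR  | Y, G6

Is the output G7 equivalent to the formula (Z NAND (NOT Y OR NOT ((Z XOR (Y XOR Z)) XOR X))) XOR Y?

Yes

G1 = Y XOR Z
G3 = Z XOR G1 = Z XOR (Y XOR Z)
G4 = G3 XOR X = (Z XOR (Y XOR Z)) XOR X
G5 = Y NAND G4 = Y NAND ((Z XOR (Y XOR Z)) XOR X)
G6 = Z NAND G5 = Z NAND (Y NAND ((Z XOR (Y XOR Z)) XOR X))
G7 = Y XOR G6 = Y XOR (Z NAND (Y NAND ((Z XOR (Y XOR Z)) XOR X)))
At X=0, Y=0, Z=1, W=0: circuit gives 0, formula gives 0.
At X=0, Y=0, Z=0, W=0: circuit gives 1, formula gives 1.
Agrees on all 16 inputs.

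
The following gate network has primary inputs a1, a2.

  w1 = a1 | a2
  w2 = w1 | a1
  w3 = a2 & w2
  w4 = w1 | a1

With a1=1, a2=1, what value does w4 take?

1

w1 = 1 | 1 = 1
w4 = 1 | 1 = 1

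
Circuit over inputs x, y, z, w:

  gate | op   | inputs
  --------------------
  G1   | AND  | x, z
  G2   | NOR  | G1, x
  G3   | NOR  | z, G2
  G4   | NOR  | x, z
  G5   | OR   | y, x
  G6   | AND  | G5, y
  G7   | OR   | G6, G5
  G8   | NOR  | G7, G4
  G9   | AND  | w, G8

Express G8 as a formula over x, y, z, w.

(((y OR x) AND y) OR (y OR x)) NOR (x NOR z)

G4 = x NOR z
G5 = y OR x
G6 = G5 AND y = (y OR x) AND y
G7 = G6 OR G5 = ((y OR x) AND y) OR (y OR x)
G8 = G7 NOR G4 = (((y OR x) AND y) OR (y OR x)) NOR (x NOR z)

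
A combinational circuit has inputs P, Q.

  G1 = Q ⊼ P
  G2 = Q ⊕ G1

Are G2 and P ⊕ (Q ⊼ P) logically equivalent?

No

G1 = Q ⊼ P
G2 = Q ⊕ G1 = Q ⊕ (Q ⊼ P)
At P=0, Q=1: circuit gives 0, formula gives 1.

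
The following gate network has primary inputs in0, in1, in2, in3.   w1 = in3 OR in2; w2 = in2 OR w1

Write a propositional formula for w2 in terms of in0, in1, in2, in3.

in2 OR (in3 OR in2)

w1 = in3 OR in2
w2 = in2 OR w1 = in2 OR (in3 OR in2)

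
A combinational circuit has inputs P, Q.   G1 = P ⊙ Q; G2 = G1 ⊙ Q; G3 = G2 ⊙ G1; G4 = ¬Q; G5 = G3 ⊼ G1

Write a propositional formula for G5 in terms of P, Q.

G1 = P ⊙ Q
G2 = G1 ⊙ Q = (P ⊙ Q) ⊙ Q
G3 = G2 ⊙ G1 = ((P ⊙ Q) ⊙ Q) ⊙ (P ⊙ Q)
G5 = G3 ⊼ G1 = (((P ⊙ Q) ⊙ Q) ⊙ (P ⊙ Q)) ⊼ (P ⊙ Q)

(((P ⊙ Q) ⊙ Q) ⊙ (P ⊙ Q)) ⊼ (P ⊙ Q)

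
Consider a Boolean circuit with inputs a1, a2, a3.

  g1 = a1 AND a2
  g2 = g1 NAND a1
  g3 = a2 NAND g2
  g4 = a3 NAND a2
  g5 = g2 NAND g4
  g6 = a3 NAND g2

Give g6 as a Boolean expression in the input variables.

a3 NAND ((a1 AND a2) NAND a1)

g1 = a1 AND a2
g2 = g1 NAND a1 = (a1 AND a2) NAND a1
g6 = a3 NAND g2 = a3 NAND ((a1 AND a2) NAND a1)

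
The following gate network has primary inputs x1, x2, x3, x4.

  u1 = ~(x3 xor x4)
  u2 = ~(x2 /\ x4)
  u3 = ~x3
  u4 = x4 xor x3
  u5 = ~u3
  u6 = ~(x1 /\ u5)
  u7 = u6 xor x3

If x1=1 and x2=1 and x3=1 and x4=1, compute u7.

1

u3 = ~1 = 0
u5 = ~0 = 1
u6 = ~(1 /\ 1) = 0
u7 = 0 xor 1 = 1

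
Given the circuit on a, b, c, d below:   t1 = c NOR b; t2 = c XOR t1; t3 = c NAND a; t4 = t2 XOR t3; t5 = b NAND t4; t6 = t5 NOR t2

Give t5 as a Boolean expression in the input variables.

t1 = c NOR b
t2 = c XOR t1 = c XOR (c NOR b)
t3 = c NAND a
t4 = t2 XOR t3 = (c XOR (c NOR b)) XOR (c NAND a)
t5 = b NAND t4 = b NAND ((c XOR (c NOR b)) XOR (c NAND a))

b NAND ((c XOR (c NOR b)) XOR (c NAND a))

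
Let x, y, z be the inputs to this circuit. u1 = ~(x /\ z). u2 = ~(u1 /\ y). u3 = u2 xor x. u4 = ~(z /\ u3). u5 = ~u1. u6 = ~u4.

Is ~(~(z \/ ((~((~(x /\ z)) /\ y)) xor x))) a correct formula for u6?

u1 = ~(x /\ z)
u2 = ~(u1 /\ y) = ~((~(x /\ z)) /\ y)
u3 = u2 xor x = (~((~(x /\ z)) /\ y)) xor x
u4 = ~(z /\ u3) = ~(z /\ ((~((~(x /\ z)) /\ y)) xor x))
u6 = ~u4 = ~(~(z /\ ((~((~(x /\ z)) /\ y)) xor x)))
At x=0, y=0, z=0: circuit gives 0, formula gives 1.

No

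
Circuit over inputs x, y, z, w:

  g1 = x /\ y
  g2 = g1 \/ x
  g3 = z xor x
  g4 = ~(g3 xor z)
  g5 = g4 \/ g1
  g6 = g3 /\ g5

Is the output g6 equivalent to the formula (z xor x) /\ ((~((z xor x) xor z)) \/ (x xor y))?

g1 = x /\ y
g3 = z xor x
g4 = ~(g3 xor z) = ~((z xor x) xor z)
g5 = g4 \/ g1 = (~((z xor x) xor z)) \/ (x /\ y)
g6 = g3 /\ g5 = (z xor x) /\ ((~((z xor x) xor z)) \/ (x /\ y))
At x=1, y=0, z=0, w=0: circuit gives 0, formula gives 1.

No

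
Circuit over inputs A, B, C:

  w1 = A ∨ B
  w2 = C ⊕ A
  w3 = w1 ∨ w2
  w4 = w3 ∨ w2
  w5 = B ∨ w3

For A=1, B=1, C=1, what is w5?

w1 = 1 ∨ 1 = 1
w2 = 1 ⊕ 1 = 0
w3 = 1 ∨ 0 = 1
w5 = 1 ∨ 1 = 1

1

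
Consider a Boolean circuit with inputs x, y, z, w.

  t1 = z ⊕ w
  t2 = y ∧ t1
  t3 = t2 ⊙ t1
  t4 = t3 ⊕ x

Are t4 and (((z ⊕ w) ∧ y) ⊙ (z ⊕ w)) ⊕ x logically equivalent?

Yes

t1 = z ⊕ w
t2 = y ∧ t1 = y ∧ (z ⊕ w)
t3 = t2 ⊙ t1 = (y ∧ (z ⊕ w)) ⊙ (z ⊕ w)
t4 = t3 ⊕ x = ((y ∧ (z ⊕ w)) ⊙ (z ⊕ w)) ⊕ x
At x=0, y=0, z=0, w=1: circuit gives 0, formula gives 0.
At x=0, y=0, z=0, w=0: circuit gives 1, formula gives 1.
Agrees on all 16 inputs.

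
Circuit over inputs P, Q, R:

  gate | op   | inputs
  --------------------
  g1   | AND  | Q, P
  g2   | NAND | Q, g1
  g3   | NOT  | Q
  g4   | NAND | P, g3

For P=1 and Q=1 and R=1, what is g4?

1

g3 = NOT 1 = 0
g4 = 1 NAND 0 = 1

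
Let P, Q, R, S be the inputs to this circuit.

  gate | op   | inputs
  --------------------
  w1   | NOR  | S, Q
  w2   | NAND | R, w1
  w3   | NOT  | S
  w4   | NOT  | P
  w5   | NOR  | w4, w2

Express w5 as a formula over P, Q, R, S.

NOT P NOR (R NAND (S NOR Q))

w1 = S NOR Q
w2 = R NAND w1 = R NAND (S NOR Q)
w4 = NOT P
w5 = w4 NOR w2 = NOT P NOR (R NAND (S NOR Q))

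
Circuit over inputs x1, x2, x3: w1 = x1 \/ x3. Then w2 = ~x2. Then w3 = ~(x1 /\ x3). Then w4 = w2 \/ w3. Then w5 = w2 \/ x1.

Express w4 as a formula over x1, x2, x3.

~x2 \/ (~(x1 /\ x3))

w2 = ~x2
w3 = ~(x1 /\ x3)
w4 = w2 \/ w3 = ~x2 \/ (~(x1 /\ x3))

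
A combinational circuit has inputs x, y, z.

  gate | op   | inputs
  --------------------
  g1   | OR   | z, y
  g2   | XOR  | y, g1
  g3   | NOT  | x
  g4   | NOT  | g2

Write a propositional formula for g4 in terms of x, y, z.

g1 = z OR y
g2 = y XOR g1 = y XOR (z OR y)
g4 = NOT g2 = NOT (y XOR (z OR y))

NOT (y XOR (z OR y))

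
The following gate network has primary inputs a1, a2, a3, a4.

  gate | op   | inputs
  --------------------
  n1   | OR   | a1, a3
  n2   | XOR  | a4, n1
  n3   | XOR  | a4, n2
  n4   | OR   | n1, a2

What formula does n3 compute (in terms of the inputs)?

a4 XOR (a4 XOR (a1 OR a3))

n1 = a1 OR a3
n2 = a4 XOR n1 = a4 XOR (a1 OR a3)
n3 = a4 XOR n2 = a4 XOR (a4 XOR (a1 OR a3))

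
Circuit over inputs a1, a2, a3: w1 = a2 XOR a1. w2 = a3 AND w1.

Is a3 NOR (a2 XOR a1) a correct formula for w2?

No

w1 = a2 XOR a1
w2 = a3 AND w1 = a3 AND (a2 XOR a1)
At a1=0, a2=0, a3=0: circuit gives 0, formula gives 1.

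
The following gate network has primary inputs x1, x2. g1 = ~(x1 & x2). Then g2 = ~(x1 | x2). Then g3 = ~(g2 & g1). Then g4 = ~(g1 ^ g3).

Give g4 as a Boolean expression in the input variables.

g1 = ~(x1 & x2)
g2 = ~(x1 | x2)
g3 = ~(g2 & g1) = ~((~(x1 | x2)) & (~(x1 & x2)))
g4 = ~(g1 ^ g3) = ~((~(x1 & x2)) ^ (~((~(x1 | x2)) & (~(x1 & x2)))))

~((~(x1 & x2)) ^ (~((~(x1 | x2)) & (~(x1 & x2)))))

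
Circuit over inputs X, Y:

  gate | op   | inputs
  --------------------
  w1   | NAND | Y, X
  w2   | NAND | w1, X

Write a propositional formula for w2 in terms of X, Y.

(Y NAND X) NAND X

w1 = Y NAND X
w2 = w1 NAND X = (Y NAND X) NAND X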